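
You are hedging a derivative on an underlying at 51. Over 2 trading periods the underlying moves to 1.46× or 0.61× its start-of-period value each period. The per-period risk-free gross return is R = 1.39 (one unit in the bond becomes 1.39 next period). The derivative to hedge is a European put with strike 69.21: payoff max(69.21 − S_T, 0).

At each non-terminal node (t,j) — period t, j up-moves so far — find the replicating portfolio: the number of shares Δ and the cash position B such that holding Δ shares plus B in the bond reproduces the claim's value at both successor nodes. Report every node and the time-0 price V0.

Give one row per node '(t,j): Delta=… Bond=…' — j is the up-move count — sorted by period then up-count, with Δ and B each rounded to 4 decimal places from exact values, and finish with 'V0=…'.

No-arbitrage ⇒ martingale measure with p* = (R−d)/(u−d) = 0.9176.
Terminal payoffs: V(2,0)=50.2329, V(2,1)=23.7894, V(2,2)=0.0000
  t=1,j=0: stock 31.1100 → up 45.4206 (V=23.7894), down 18.9771 (V=50.2329). Price 18.6814; hedge Δ=-1.0000, bond B=49.7914.
  t=1,j=1: stock 74.4600 → up 108.7116 (V=0.0000), down 45.4206 (V=23.7894). Price 1.4094; hedge Δ=-0.3759, bond B=29.3970.
  t=0,j=0: stock 51.0000 → up 74.4600 (V=1.4094), down 31.1100 (V=18.6814). Price 2.0373; hedge Δ=-0.3984, bond B=22.3572.
Check: Δ(0,0)·S0 + B(0,0) = 2.0373 = V0.

(0,0): Delta=-0.3984 Bond=22.3572
(1,0): Delta=-1.0000 Bond=49.7914
(1,1): Delta=-0.3759 Bond=29.3970
V0=2.0373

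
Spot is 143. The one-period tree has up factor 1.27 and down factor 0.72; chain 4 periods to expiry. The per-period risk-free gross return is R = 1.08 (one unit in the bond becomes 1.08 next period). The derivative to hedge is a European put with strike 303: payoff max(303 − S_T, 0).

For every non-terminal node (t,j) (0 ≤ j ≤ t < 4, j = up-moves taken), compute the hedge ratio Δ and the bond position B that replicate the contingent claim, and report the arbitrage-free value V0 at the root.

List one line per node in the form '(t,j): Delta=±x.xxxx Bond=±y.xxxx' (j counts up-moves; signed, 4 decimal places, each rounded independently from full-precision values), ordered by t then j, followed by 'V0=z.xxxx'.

The replicating-portfolio and risk-neutral prices coincide; use p* = (1.08−0.72)/(1.27−0.72) = 0.6545 for the latter.
Payoff layer (t=4): V(4,0)=264.5704, V(4,1)=235.2144, V(4,2)=183.4338, V(4,3)=92.0985, V(4,4)=0.0000
Node (3,0) S=53.3745: V=(p*·235.2144+(1−p*)·264.5704)/1.08=227.1811; Δ=(235.2144−264.5704)/(67.7856−38.4296)=-1.0000; B=V−Δ·S=280.5556
Node (3,1) S=94.1466: V=(p*·183.4338+(1−p*)·235.2144)/1.08=186.4089; Δ=(183.4338−235.2144)/(119.5662−67.7856)=-1.0000; B=V−Δ·S=280.5556
Node (3,2) S=166.0642: V=(p*·92.0985+(1−p*)·183.4338)/1.08=114.4914; Δ=(92.0985−183.4338)/(210.9015−119.5662)=-1.0000; B=V−Δ·S=280.5556
Node (3,3) S=292.9188: V=(p*·0.0000+(1−p*)·92.0985)/1.08=29.4591; Δ=(0.0000−92.0985)/(372.0068−210.9015)=-0.5717; B=V−Δ·S=196.9109
Node (2,0) S=74.1312: V=(p*·186.4089+(1−p*)·227.1811)/1.08=185.6425; Δ=(186.4089−227.1811)/(94.1466−53.3745)=-1.0000; B=V−Δ·S=259.7737
Node (2,1) S=130.7592: V=(p*·114.4914+(1−p*)·186.4089)/1.08=129.0145; Δ=(114.4914−186.4089)/(166.0642−94.1466)=-1.0000; B=V−Δ·S=259.7737
Node (2,2) S=230.6447: V=(p*·29.4591+(1−p*)·114.4914)/1.08=54.4758; Δ=(29.4591−114.4914)/(292.9188−166.0642)=-0.6703; B=V−Δ·S=209.0799
Node (1,0) S=102.9600: V=(p*·129.0145+(1−p*)·185.6425)/1.08=137.5712; Δ=(129.0145−185.6425)/(130.7592−74.1312)=-1.0000; B=V−Δ·S=240.5312
Node (1,1) S=181.6100: V=(p*·54.4758+(1−p*)·129.0145)/1.08=74.2829; Δ=(54.4758−129.0145)/(230.6447−130.7592)=-0.7462; B=V−Δ·S=209.8077
Node (0,0) S=143.0000: V=(p*·74.2829+(1−p*)·137.5712)/1.08=89.0242; Δ=(74.2829−137.5712)/(181.6100−102.9600)=-0.8047; B=V−Δ·S=204.0938
The time-0 hedge costs 89.0242, which is the no-arbitrage price.

(0,0): Delta=-0.8047 Bond=204.0938
(1,0): Delta=-1.0000 Bond=240.5312
(1,1): Delta=-0.7462 Bond=209.8077
(2,0): Delta=-1.0000 Bond=259.7737
(2,1): Delta=-1.0000 Bond=259.7737
(2,2): Delta=-0.6703 Bond=209.0799
(3,0): Delta=-1.0000 Bond=280.5556
(3,1): Delta=-1.0000 Bond=280.5556
(3,2): Delta=-1.0000 Bond=280.5556
(3,3): Delta=-0.5717 Bond=196.9109
V0=89.0242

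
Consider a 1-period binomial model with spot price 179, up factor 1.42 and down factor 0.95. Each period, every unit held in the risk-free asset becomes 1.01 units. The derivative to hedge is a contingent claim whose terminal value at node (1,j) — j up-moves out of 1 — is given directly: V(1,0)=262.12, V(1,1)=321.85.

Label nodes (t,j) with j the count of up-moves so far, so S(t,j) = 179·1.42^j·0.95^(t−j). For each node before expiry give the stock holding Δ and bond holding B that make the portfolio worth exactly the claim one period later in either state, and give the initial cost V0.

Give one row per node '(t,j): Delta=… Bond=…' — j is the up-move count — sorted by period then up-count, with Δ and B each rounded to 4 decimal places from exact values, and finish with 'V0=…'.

Since d<R<u, set p* = (R−d)/(u−d) = 0.1277; price each node as the discounted p*-expectation of its children.
At expiry t=1: V(1,0)=262.1200, V(1,1)=321.8500
  t=0,j=0: stock 179.0000 → up 254.1800 (V=321.8500), down 170.0500 (V=262.1200). Price 267.0744; hedge Δ=0.7100, bond B=139.9893.
Self-financing check: at every node Δ·S+B equals the discounted successor values.

(0,0): Delta=0.7100 Bond=139.9893
V0=267.0744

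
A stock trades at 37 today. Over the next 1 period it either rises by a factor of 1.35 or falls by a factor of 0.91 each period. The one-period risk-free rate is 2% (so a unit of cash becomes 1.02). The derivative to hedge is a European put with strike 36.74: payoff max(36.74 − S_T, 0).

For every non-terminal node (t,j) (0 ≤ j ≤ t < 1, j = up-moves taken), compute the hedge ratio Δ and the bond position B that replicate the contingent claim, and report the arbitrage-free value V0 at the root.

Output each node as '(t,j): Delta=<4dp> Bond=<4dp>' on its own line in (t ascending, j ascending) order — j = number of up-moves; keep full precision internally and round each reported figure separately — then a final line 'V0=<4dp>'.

The replicating-portfolio and risk-neutral prices coincide; use p* = (1.02−0.91)/(1.35−0.91) = 0.2500 for the latter.
Payoff layer (t=1): V(1,0)=3.0700, V(1,1)=0.0000
  t=0,j=0: stock 37.0000 → up 49.9500 (V=0.0000), down 33.6700 (V=3.0700). Price 2.2574; hedge Δ=-0.1886, bond B=9.2346.
Root portfolio cost Δ·37+B reproduces V0=2.2574.

(0,0): Delta=-0.1886 Bond=9.2346
V0=2.2574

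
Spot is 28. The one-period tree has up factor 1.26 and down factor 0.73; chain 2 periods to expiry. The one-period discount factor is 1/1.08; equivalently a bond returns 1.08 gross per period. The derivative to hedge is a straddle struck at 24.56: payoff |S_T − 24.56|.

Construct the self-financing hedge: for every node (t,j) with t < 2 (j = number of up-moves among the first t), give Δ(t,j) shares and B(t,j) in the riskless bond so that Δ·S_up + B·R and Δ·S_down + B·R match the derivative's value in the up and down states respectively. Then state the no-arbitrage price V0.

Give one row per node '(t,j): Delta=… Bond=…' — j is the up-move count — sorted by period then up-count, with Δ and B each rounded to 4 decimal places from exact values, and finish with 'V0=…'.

(0,0): Delta=0.5915 Bond=-7.7119
(1,0): Delta=-0.7795 Bond=19.6942
(1,1): Delta=1.0000 Bond=-22.7407
V0=8.8501

Since d<R<u, set p* = (R−d)/(u−d) = 0.6604; price each node as the discounted p*-expectation of its children.
Terminal payoffs: V(2,0)=9.6388, V(2,1)=1.1944, V(2,2)=19.8928
(1,0): S=20.4400. Δ = (V_up−V_dn)/(S_up−S_dn) = (1.1944−9.6388)/(25.7544−14.9212) = -0.7795. V = [p*·1.1944 + (1−p*)·9.6388]/1.08 = 3.7614. B = V − Δ·S = 19.6942.
(1,1): S=35.2800. Δ = (V_up−V_dn)/(S_up−S_dn) = (19.8928−1.1944)/(44.4528−25.7544) = 1.0000. V = [p*·19.8928 + (1−p*)·1.1944]/1.08 = 12.5393. B = V − Δ·S = -22.7407.
(0,0): S=28.0000. Δ = (V_up−V_dn)/(S_up−S_dn) = (12.5393−3.7614)/(35.2800−20.4400) = 0.5915. V = [p*·12.5393 + (1−p*)·3.7614]/1.08 = 8.8501. B = V − Δ·S = -7.7119.
Root portfolio cost Δ·28+B reproduces V0=8.8501.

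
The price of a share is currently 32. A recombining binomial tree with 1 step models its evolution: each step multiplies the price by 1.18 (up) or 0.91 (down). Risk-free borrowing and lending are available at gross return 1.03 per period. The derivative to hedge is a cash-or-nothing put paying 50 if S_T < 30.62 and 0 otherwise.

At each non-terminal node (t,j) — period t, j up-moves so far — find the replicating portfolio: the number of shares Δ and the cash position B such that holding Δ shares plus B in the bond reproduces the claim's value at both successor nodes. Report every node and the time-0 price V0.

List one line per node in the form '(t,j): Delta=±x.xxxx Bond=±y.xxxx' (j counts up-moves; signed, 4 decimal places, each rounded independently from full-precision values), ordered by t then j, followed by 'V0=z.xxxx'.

Under the risk-neutral measure, an up-move has probability p* = (R−d)/(u−d) = 0.4444 and values discount at R = 1.03.
Terminal values V(1,·): V(1,0)=50.0000, V(1,1)=0.0000
Node (0,0) S=32.0000: V=(p*·0.0000+(1−p*)·50.0000)/1.03=26.9687; Δ=(0.0000−50.0000)/(37.7600−29.1200)=-5.7870; B=V−Δ·S=212.1539
Check: Δ(0,0)·S0 + B(0,0) = 26.9687 = V0.

(0,0): Delta=-5.7870 Bond=212.1539
V0=26.9687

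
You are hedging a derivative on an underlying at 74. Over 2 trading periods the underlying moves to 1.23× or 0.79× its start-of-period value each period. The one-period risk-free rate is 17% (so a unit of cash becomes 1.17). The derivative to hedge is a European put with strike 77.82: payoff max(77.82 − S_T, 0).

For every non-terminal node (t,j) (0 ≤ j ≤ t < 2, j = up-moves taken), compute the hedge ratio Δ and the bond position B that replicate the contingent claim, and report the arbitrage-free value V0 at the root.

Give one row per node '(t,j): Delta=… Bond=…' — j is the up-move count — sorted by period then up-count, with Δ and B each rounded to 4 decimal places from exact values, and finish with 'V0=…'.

(0,0): Delta=-0.2262 Bond=18.1826
(1,0): Delta=-1.0000 Bond=66.5128
(1,1): Delta=-0.1477 Bond=14.1307
V0=1.4474

Since d<R<u, set p* = (R−d)/(u−d) = 0.8636; price each node as the discounted p*-expectation of its children.
Payoff layer (t=2): V(2,0)=31.6366, V(2,1)=5.9142, V(2,2)=0.0000
  t=1,j=0: stock 58.4600 → up 71.9058 (V=5.9142), down 46.1834 (V=31.6366). Price 8.0528; hedge Δ=-1.0000, bond B=66.5128.
  t=1,j=1: stock 91.0200 → up 111.9546 (V=0.0000), down 71.9058 (V=5.9142). Price 0.6893; hedge Δ=-0.1477, bond B=14.1307.
  t=0,j=0: stock 74.0000 → up 91.0200 (V=0.6893), down 58.4600 (V=8.0528). Price 1.4474; hedge Δ=-0.2262, bond B=18.1826.
Each (Δ,B) replicates both successor values, so the strategy is self-financing and V0 is arbitrage-free.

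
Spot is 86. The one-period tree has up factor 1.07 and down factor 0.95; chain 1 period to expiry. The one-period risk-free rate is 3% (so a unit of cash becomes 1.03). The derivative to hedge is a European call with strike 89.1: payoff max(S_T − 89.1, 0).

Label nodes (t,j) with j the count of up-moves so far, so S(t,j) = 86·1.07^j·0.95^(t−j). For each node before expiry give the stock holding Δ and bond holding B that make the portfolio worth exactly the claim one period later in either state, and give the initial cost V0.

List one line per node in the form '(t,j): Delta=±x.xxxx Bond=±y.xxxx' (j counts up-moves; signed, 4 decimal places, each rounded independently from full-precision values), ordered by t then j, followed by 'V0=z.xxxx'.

(0,0): Delta=0.2829 Bond=-22.4434
V0=1.8900

The replicating-portfolio and risk-neutral prices coincide; use p* = (1.03−0.95)/(1.07−0.95) = 0.6667 for the latter.
Payoff layer (t=1): V(1,0)=0.0000, V(1,1)=2.9200
Node (0,0) S=86.0000: V=(p*·2.9200+(1−p*)·0.0000)/1.03=1.8900; Δ=(2.9200−0.0000)/(92.0200−81.7000)=0.2829; B=V−Δ·S=-22.4434
Self-financing check: at every node Δ·S+B equals the discounted successor values.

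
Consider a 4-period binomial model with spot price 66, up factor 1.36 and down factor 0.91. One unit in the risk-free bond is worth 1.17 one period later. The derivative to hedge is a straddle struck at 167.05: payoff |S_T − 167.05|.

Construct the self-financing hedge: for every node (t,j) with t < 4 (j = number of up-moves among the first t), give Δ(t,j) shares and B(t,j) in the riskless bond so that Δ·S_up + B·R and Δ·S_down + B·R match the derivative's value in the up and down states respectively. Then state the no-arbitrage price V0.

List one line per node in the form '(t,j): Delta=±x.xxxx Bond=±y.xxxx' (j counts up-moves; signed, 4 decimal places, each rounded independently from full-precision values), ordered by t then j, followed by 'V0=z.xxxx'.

(0,0): Delta=-0.5237 Bond=64.6944
(1,0): Delta=-1.0000 Bond=104.3011
(1,1): Delta=-0.2908 Bond=54.7861
(2,0): Delta=-1.0000 Bond=122.0323
(2,1): Delta=-1.0000 Bond=122.0323
(2,2): Delta=0.0561 Bond=21.7643
(3,0): Delta=-1.0000 Bond=142.7778
(3,1): Delta=-1.0000 Bond=142.7778
(3,2): Delta=-1.0000 Bond=142.7778
(3,3): Delta=0.5724 Bond=-60.2648
V0=30.1325

Risk-neutral probability p* = (R−d)/(u−d) = (1.17−0.91)/(1.36−0.91) = 0.5778.
Terminal values V(4,·): V(4,0)=121.7905, V(4,1)=99.4095, V(4,2)=65.9609, V(4,3)=15.9717, V(4,4)=58.7373
  t=3,j=0: stock 49.7357 → up 67.6405 (V=99.4095), down 45.2595 (V=121.7905). Price 93.0421; hedge Δ=-1.0000, bond B=142.7778.
  t=3,j=1: stock 74.3303 → up 101.0891 (V=65.9609), down 67.6405 (V=99.4095). Price 68.4475; hedge Δ=-1.0000, bond B=142.7778.
  t=3,j=2: stock 111.0870 → up 151.0783 (V=15.9717), down 101.0891 (V=65.9609). Price 31.6908; hedge Δ=-1.0000, bond B=142.7778.
  t=3,j=3: stock 166.0201 → up 225.7873 (V=58.7373), down 151.0783 (V=15.9717). Price 34.7699; hedge Δ=0.5724, bond B=-60.2648.
  t=2,j=0: stock 54.6546 → up 74.3303 (V=68.4475), down 49.7357 (V=93.0421). Price 67.3777; hedge Δ=-1.0000, bond B=122.0323.
  t=2,j=1: stock 81.6816 → up 111.0870 (V=31.6908), down 74.3303 (V=68.4475). Price 40.3507; hedge Δ=-1.0000, bond B=122.0323.
  t=2,j=2: stock 122.0736 → up 166.0201 (V=34.7699), down 111.0870 (V=31.6908). Price 28.6067; hedge Δ=0.0561, bond B=21.7643.
  t=1,j=0: stock 60.0600 → up 81.6816 (V=40.3507), down 54.6546 (V=67.3777). Price 44.2411; hedge Δ=-1.0000, bond B=104.3011.
  t=1,j=1: stock 89.7600 → up 122.0736 (V=28.6067), down 81.6816 (V=40.3507). Price 28.6883; hedge Δ=-0.2908, bond B=54.7861.
  t=0,j=0: stock 66.0000 → up 89.7600 (V=28.6883), down 60.0600 (V=44.2411). Price 30.1325; hedge Δ=-0.5237, bond B=64.6944.
Each (Δ,B) replicates both successor values, so the strategy is self-financing and V0 is arbitrage-free.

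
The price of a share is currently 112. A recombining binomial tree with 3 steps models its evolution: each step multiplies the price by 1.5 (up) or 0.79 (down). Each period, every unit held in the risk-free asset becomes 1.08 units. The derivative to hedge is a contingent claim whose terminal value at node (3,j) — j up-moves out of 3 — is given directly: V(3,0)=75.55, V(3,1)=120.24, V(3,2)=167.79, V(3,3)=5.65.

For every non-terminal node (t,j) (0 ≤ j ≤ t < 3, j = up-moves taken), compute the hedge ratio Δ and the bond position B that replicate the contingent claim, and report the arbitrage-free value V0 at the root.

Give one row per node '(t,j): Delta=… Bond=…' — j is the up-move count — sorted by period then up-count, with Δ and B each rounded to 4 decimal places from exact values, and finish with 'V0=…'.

No-arbitrage ⇒ martingale measure with p* = (R−d)/(u−d) = 0.4085.
At expiry t=3: V(3,0)=75.5500, V(3,1)=120.2400, V(3,2)=167.7900, V(3,3)=5.6500
Node (2,0) S=69.8992: V=(p*·120.2400+(1−p*)·75.5500)/1.08=86.8552; Δ=(120.2400−75.5500)/(104.8488−55.2204)=0.9005; B=V−Δ·S=23.9116
Node (2,1) S=132.7200: V=(p*·167.7900+(1−p*)·120.2400)/1.08=129.3165; Δ=(167.7900−120.2400)/(199.0800−104.8488)=0.5046; B=V−Δ·S=62.3447
Node (2,2) S=252.0000: V=(p*·5.6500+(1−p*)·167.7900)/1.08=94.0406; Δ=(5.6500−167.7900)/(378.0000−199.0800)=-0.9062; B=V−Δ·S=322.4068
Node (1,0) S=88.4800: V=(p*·129.3165+(1−p*)·86.8552)/1.08=96.4802; Δ=(129.3165−86.8552)/(132.7200−69.8992)=0.6759; B=V−Δ·S=36.6756
Node (1,1) S=168.0000: V=(p*·94.0406+(1−p*)·129.3165)/1.08=106.3963; Δ=(94.0406−129.3165)/(252.0000−132.7200)=-0.2957; B=V−Δ·S=156.0808
Node (0,0) S=112.0000: V=(p*·106.3963+(1−p*)·96.4802)/1.08=93.0837; Δ=(106.3963−96.4802)/(168.0000−88.4800)=0.1247; B=V−Δ·S=79.1173
Check: Δ(0,0)·S0 + B(0,0) = 93.0837 = V0.

(0,0): Delta=0.1247 Bond=79.1173
(1,0): Delta=0.6759 Bond=36.6756
(1,1): Delta=-0.2957 Bond=156.0808
(2,0): Delta=0.9005 Bond=23.9116
(2,1): Delta=0.5046 Bond=62.3447
(2,2): Delta=-0.9062 Bond=322.4068
V0=93.0837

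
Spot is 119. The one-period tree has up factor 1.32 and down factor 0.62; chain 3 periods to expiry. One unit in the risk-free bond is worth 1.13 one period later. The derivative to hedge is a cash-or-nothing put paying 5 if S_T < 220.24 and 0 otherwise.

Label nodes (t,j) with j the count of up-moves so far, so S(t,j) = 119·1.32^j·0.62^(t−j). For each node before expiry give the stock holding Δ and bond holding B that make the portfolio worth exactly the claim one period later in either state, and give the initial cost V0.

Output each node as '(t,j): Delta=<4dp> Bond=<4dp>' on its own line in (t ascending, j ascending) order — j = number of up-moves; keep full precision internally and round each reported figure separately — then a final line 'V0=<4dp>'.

(0,0): Delta=-0.0250 Bond=5.0944
(1,0): Delta=0.0000 Bond=3.9157
(1,1): Delta=-0.0293 Bond=6.4426
(2,0): Delta=0.0000 Bond=4.4248
(2,1): Delta=0.0000 Bond=4.4248
(2,2): Delta=-0.0344 Bond=8.3439
V0=2.1251

The replicating-portfolio and risk-neutral prices coincide; use p* = (1.13−0.62)/(1.32−0.62) = 0.7286 for the latter.
At expiry t=3: V(3,0)=5.0000, V(3,1)=5.0000, V(3,2)=5.0000, V(3,3)=0.0000
(2,0): S=45.7436. Δ = (V_up−V_dn)/(S_up−S_dn) = (5.0000−5.0000)/(60.3816−28.3610) = 0.0000. V = [p*·5.0000 + (1−p*)·5.0000]/1.13 = 4.4248. B = V − Δ·S = 4.4248.
(2,1): S=97.3896. Δ = (V_up−V_dn)/(S_up−S_dn) = (5.0000−5.0000)/(128.5543−60.3816) = 0.0000. V = [p*·5.0000 + (1−p*)·5.0000]/1.13 = 4.4248. B = V − Δ·S = 4.4248.
(2,2): S=207.3456. Δ = (V_up−V_dn)/(S_up−S_dn) = (0.0000−5.0000)/(273.6962−128.5543) = -0.0344. V = [p*·0.0000 + (1−p*)·5.0000]/1.13 = 1.2010. B = V − Δ·S = 8.3439.
(1,0): S=73.7800. Δ = (V_up−V_dn)/(S_up−S_dn) = (4.4248−4.4248)/(97.3896−45.7436) = 0.0000. V = [p*·4.4248 + (1−p*)·4.4248]/1.13 = 3.9157. B = V − Δ·S = 3.9157.
(1,1): S=157.0800. Δ = (V_up−V_dn)/(S_up−S_dn) = (1.2010−4.4248)/(207.3456−97.3896) = -0.0293. V = [p*·1.2010 + (1−p*)·4.4248]/1.13 = 1.8372. B = V − Δ·S = 6.4426.
(0,0): S=119.0000. Δ = (V_up−V_dn)/(S_up−S_dn) = (1.8372−3.9157)/(157.0800−73.7800) = -0.0250. V = [p*·1.8372 + (1−p*)·3.9157]/1.13 = 2.1251. B = V − Δ·S = 5.0944.
Root portfolio cost Δ·119+B reproduces V0=2.1251.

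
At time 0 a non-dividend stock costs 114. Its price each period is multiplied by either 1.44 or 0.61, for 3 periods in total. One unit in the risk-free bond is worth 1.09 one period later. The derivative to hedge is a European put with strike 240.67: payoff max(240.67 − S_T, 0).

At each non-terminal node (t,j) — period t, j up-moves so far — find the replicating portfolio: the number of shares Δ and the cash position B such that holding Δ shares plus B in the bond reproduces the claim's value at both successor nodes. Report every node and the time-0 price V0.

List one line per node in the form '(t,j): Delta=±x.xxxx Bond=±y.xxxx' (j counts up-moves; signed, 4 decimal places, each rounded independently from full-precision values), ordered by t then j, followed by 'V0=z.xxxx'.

Risk-neutral probability p* = (R−d)/(u−d) = (1.09−0.61)/(1.44−0.61) = 0.5783.
At expiry t=3: V(3,0)=214.7942, V(3,1)=179.5861, V(3,2)=96.4719, V(3,3)=0.0000
Node (2,0) S=42.4194: V=(p*·179.5861+(1−p*)·214.7942)/1.09=178.3788; Δ=(179.5861−214.7942)/(61.0839−25.8758)=-1.0000; B=V−Δ·S=220.7982
Node (2,1) S=100.1376: V=(p*·96.4719+(1−p*)·179.5861)/1.09=120.6606; Δ=(96.4719−179.5861)/(144.1981−61.0839)=-1.0000; B=V−Δ·S=220.7982
Node (2,2) S=236.3904: V=(p*·0.0000+(1−p*)·96.4719)/1.09=37.3219; Δ=(0.0000−96.4719)/(340.4022−144.1981)=-0.4917; B=V−Δ·S=153.5531
Node (1,0) S=69.5400: V=(p*·120.6606+(1−p*)·178.3788)/1.09=133.0271; Δ=(120.6606−178.3788)/(100.1376−42.4194)=-1.0000; B=V−Δ·S=202.5671
Node (1,1) S=164.1600: V=(p*·37.3219+(1−p*)·120.6606)/1.09=66.4814; Δ=(37.3219−120.6606)/(236.3904−100.1376)=-0.6116; B=V−Δ·S=166.8894
Node (0,0) S=114.0000: V=(p*·66.4814+(1−p*)·133.0271)/1.09=86.7366; Δ=(66.4814−133.0271)/(164.1600−69.5400)=-0.7033; B=V−Δ·S=166.9121
Self-financing check: at every node Δ·S+B equals the discounted successor values.

(0,0): Delta=-0.7033 Bond=166.9121
(1,0): Delta=-1.0000 Bond=202.5671
(1,1): Delta=-0.6116 Bond=166.8894
(2,0): Delta=-1.0000 Bond=220.7982
(2,1): Delta=-1.0000 Bond=220.7982
(2,2): Delta=-0.4917 Bond=153.5531
V0=86.7366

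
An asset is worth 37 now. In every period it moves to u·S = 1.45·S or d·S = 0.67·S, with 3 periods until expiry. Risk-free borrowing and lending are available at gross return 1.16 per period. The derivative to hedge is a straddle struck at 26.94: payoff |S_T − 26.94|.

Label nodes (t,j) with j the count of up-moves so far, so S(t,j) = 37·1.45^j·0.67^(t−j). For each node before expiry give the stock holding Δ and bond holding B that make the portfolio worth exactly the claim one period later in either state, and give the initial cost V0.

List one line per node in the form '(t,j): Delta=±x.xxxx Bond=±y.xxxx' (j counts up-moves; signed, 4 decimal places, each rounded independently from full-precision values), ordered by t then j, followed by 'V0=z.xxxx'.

(0,0): Delta=0.8390 Bond=-9.3094
(1,0): Delta=0.4105 Bond=-0.1753
(1,1): Delta=0.9562 Bond=-17.0864
(2,0): Delta=-1.0000 Bond=23.2241
(2,1): Delta=0.7962 Bond=-14.0686
(2,2): Delta=1.0000 Bond=-23.2241
V0=21.7354

The replicating-portfolio and risk-neutral prices coincide; use p* = (1.16−0.67)/(1.45−0.67) = 0.6282 for the latter.
Terminal values V(3,·): V(3,0)=15.8118, V(3,1)=2.8565, V(3,2)=25.1810, V(3,3)=85.8591
Node (2,0) S=16.6093: V=(p*·2.8565+(1−p*)·15.8118)/1.16=6.6148; Δ=(2.8565−15.8118)/(24.0835−11.1282)=-1.0000; B=V−Δ·S=23.2241
Node (2,1) S=35.9455: V=(p*·25.1810+(1−p*)·2.8565)/1.16=14.5525; Δ=(25.1810−2.8565)/(52.1210−24.0835)=0.7962; B=V−Δ·S=-14.0686
Node (2,2) S=77.7925: V=(p*·85.8591+(1−p*)·25.1810)/1.16=54.5684; Δ=(85.8591−25.1810)/(112.7991−52.1210)=1.0000; B=V−Δ·S=-23.2241
Node (1,0) S=24.7900: V=(p*·14.5525+(1−p*)·6.6148)/1.16=10.0011; Δ=(14.5525−6.6148)/(35.9455−16.6093)=0.4105; B=V−Δ·S=-0.1753
Node (1,1) S=53.6500: V=(p*·54.5684+(1−p*)·14.5525)/1.16=34.2161; Δ=(54.5684−14.5525)/(77.7925−35.9455)=0.9562; B=V−Δ·S=-17.0864
Node (0,0) S=37.0000: V=(p*·34.2161+(1−p*)·10.0011)/1.16=21.7354; Δ=(34.2161−10.0011)/(53.6500−24.7900)=0.8390; B=V−Δ·S=-9.3094
Root portfolio cost Δ·37+B reproduces V0=21.7354.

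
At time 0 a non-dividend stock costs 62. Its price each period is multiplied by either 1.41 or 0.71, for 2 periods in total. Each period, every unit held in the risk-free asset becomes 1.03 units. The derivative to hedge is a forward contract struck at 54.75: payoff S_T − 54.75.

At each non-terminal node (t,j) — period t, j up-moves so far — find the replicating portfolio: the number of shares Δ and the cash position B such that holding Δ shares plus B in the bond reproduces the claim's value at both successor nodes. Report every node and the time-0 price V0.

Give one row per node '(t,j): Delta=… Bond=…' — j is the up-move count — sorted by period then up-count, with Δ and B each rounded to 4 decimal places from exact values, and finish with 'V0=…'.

Risk-neutral probability p* = (R−d)/(u−d) = (1.03−0.71)/(1.41−0.71) = 0.4571.
At expiry t=2: V(2,0)=-23.4958, V(2,1)=7.3182, V(2,2)=68.5122
(1,0): S=44.0200. Δ = (V_up−V_dn)/(S_up−S_dn) = (7.3182−-23.4958)/(62.0682−31.2542) = 1.0000. V = [p*·7.3182 + (1−p*)·-23.4958]/1.03 = -9.1353. B = V − Δ·S = -53.1553.
(1,1): S=87.4200. Δ = (V_up−V_dn)/(S_up−S_dn) = (68.5122−7.3182)/(123.2622−62.0682) = 1.0000. V = [p*·68.5122 + (1−p*)·7.3182]/1.03 = 34.2647. B = V − Δ·S = -53.1553.
(0,0): S=62.0000. Δ = (V_up−V_dn)/(S_up−S_dn) = (34.2647−-9.1353)/(87.4200−44.0200) = 1.0000. V = [p*·34.2647 + (1−p*)·-9.1353]/1.03 = 10.3929. B = V − Δ·S = -51.6071.
Check: Δ(0,0)·S0 + B(0,0) = 10.3929 = V0.

(0,0): Delta=1.0000 Bond=-51.6071
(1,0): Delta=1.0000 Bond=-53.1553
(1,1): Delta=1.0000 Bond=-53.1553
V0=10.3929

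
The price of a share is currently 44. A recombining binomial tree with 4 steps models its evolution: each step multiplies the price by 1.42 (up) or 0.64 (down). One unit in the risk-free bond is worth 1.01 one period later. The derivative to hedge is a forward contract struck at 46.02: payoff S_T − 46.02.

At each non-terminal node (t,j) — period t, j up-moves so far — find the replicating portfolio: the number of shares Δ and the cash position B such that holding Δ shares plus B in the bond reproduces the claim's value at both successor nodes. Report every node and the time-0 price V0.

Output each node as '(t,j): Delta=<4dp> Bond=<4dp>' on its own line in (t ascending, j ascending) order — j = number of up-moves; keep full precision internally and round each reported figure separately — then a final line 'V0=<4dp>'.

Since d<R<u, set p* = (R−d)/(u−d) = 0.4744; price each node as the discounted p*-expectation of its children.
Terminal values V(4,·): V(4,0)=-38.6380, V(4,1)=-29.6412, V(4,2)=-9.6796, V(4,3)=34.6102, V(4,4)=132.8782
Node (3,0) S=11.5343: V=(p*·-29.6412+(1−p*)·-38.6380)/1.01=-34.0300; Δ=(-29.6412−-38.6380)/(16.3788−7.3820)=1.0000; B=V−Δ·S=-45.5644
Node (3,1) S=25.5918: V=(p*·-9.6796+(1−p*)·-29.6412)/1.01=-19.9725; Δ=(-9.6796−-29.6412)/(36.3404−16.3788)=1.0000; B=V−Δ·S=-45.5644
Node (3,2) S=56.7818: V=(p*·34.6102+(1−p*)·-9.6796)/1.01=11.2175; Δ=(34.6102−-9.6796)/(80.6302−36.3404)=1.0000; B=V−Δ·S=-45.5644
Node (3,3) S=125.9847: V=(p*·132.8782+(1−p*)·34.6102)/1.01=80.4203; Δ=(132.8782−34.6102)/(178.8982−80.6302)=1.0000; B=V−Δ·S=-45.5644
Node (2,0) S=18.0224: V=(p*·-19.9725+(1−p*)·-34.0300)/1.01=-27.0908; Δ=(-19.9725−-34.0300)/(25.5918−11.5343)=1.0000; B=V−Δ·S=-45.1132
Node (2,1) S=39.9872: V=(p*·11.2175+(1−p*)·-19.9725)/1.01=-5.1260; Δ=(11.2175−-19.9725)/(56.7818−25.5918)=1.0000; B=V−Δ·S=-45.1132
Node (2,2) S=88.7216: V=(p*·80.4203+(1−p*)·11.2175)/1.01=43.6084; Δ=(80.4203−11.2175)/(125.9847−56.7818)=1.0000; B=V−Δ·S=-45.1132
Node (1,0) S=28.1600: V=(p*·-5.1260+(1−p*)·-27.0908)/1.01=-16.5066; Δ=(-5.1260−-27.0908)/(39.9872−18.0224)=1.0000; B=V−Δ·S=-44.6666
Node (1,1) S=62.4800: V=(p*·43.6084+(1−p*)·-5.1260)/1.01=17.8134; Δ=(43.6084−-5.1260)/(88.7216−39.9872)=1.0000; B=V−Δ·S=-44.6666
Node (0,0) S=44.0000: V=(p*·17.8134+(1−p*)·-16.5066)/1.01=-0.2243; Δ=(17.8134−-16.5066)/(62.4800−28.1600)=1.0000; B=V−Δ·S=-44.2243
Self-financing check: at every node Δ·S+B equals the discounted successor values.

(0,0): Delta=1.0000 Bond=-44.2243
(1,0): Delta=1.0000 Bond=-44.6666
(1,1): Delta=1.0000 Bond=-44.6666
(2,0): Delta=1.0000 Bond=-45.1132
(2,1): Delta=1.0000 Bond=-45.1132
(2,2): Delta=1.0000 Bond=-45.1132
(3,0): Delta=1.0000 Bond=-45.5644
(3,1): Delta=1.0000 Bond=-45.5644
(3,2): Delta=1.0000 Bond=-45.5644
(3,3): Delta=1.0000 Bond=-45.5644
V0=-0.2243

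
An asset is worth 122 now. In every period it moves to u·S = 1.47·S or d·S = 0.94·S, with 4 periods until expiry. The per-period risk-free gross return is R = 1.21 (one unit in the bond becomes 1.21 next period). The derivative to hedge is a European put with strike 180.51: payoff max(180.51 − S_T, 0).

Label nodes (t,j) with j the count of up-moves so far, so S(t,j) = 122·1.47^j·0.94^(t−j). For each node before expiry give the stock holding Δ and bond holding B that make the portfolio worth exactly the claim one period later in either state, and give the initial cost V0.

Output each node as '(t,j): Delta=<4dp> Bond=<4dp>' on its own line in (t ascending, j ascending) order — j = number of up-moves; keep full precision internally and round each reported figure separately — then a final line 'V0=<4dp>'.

(0,0): Delta=-0.1567 Bond=24.9572
(1,0): Delta=-0.3225 Bond=49.2123
(1,1): Delta=-0.0546 Bond=11.8884
(2,0): Delta=-0.6136 Bond=90.9332
(2,1): Delta=-0.1432 Bond=29.3231
(2,2): Delta=0.0000 Bond=0.0000
(3,0): Delta=-1.0000 Bond=149.1818
(3,1): Delta=-0.3757 Bond=72.3265
(3,2): Delta=0.0000 Bond=0.0000
(3,3): Delta=0.0000 Bond=0.0000
V0=5.8446

Since d<R<u, set p* = (R−d)/(u−d) = 0.5094; price each node as the discounted p*-expectation of its children.
Terminal payoffs: V(4,0)=85.2586, V(4,1)=31.5531, V(4,2)=0.0000, V(4,3)=0.0000, V(4,4)=0.0000
Node (3,0) S=101.3312: V=(p*·31.5531+(1−p*)·85.2586)/1.21=47.8506; Δ=(31.5531−85.2586)/(148.9569−95.2514)=-1.0000; B=V−Δ·S=149.1818
Node (3,1) S=158.4648: V=(p*·0.0000+(1−p*)·31.5531)/1.21=12.7924; Δ=(0.0000−31.5531)/(232.9433−148.9569)=-0.3757; B=V−Δ·S=72.3265
Node (3,2) S=247.8120: V=(p*·0.0000+(1−p*)·0.0000)/1.21=0.0000; Δ=(0.0000−0.0000)/(364.2837−232.9433)=0.0000; B=V−Δ·S=0.0000
Node (3,3) S=387.5358: V=(p*·0.0000+(1−p*)·0.0000)/1.21=0.0000; Δ=(0.0000−0.0000)/(569.6776−364.2837)=0.0000; B=V−Δ·S=0.0000
Node (2,0) S=107.7992: V=(p*·12.7924+(1−p*)·47.8506)/1.21=24.7858; Δ=(12.7924−47.8506)/(158.4648−101.3312)=-0.6136; B=V−Δ·S=90.9332
Node (2,1) S=168.5796: V=(p*·0.0000+(1−p*)·12.7924)/1.21=5.1864; Δ=(0.0000−12.7924)/(247.8120−158.4648)=-0.1432; B=V−Δ·S=29.3231
Node (2,2) S=263.6298: V=(p*·0.0000+(1−p*)·0.0000)/1.21=0.0000; Δ=(0.0000−0.0000)/(387.5358−247.8120)=0.0000; B=V−Δ·S=0.0000
Node (1,0) S=114.6800: V=(p*·5.1864+(1−p*)·24.7858)/1.21=12.2324; Δ=(5.1864−24.7858)/(168.5796−107.7992)=-0.3225; B=V−Δ·S=49.2123
Node (1,1) S=179.3400: V=(p*·0.0000+(1−p*)·5.1864)/1.21=2.1027; Δ=(0.0000−5.1864)/(263.6298−168.5796)=-0.0546; B=V−Δ·S=11.8884
Node (0,0) S=122.0000: V=(p*·2.1027+(1−p*)·12.2324)/1.21=5.8446; Δ=(2.1027−12.2324)/(179.3400−114.6800)=-0.1567; B=V−Δ·S=24.9572
Self-financing check: at every node Δ·S+B equals the discounted successor values.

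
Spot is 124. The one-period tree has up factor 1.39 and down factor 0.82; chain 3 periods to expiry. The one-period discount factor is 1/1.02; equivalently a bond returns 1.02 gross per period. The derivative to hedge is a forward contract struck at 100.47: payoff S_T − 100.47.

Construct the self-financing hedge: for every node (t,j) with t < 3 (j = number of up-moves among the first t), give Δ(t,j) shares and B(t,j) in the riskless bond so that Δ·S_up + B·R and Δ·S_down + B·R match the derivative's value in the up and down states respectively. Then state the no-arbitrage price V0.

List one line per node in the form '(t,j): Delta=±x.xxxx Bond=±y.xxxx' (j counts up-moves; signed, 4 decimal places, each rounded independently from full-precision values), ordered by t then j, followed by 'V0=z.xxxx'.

(0,0): Delta=1.0000 Bond=-94.6751
(1,0): Delta=1.0000 Bond=-96.5686
(1,1): Delta=1.0000 Bond=-96.5686
(2,0): Delta=1.0000 Bond=-98.5000
(2,1): Delta=1.0000 Bond=-98.5000
(2,2): Delta=1.0000 Bond=-98.5000
V0=29.3249

The replicating-portfolio and risk-neutral prices coincide; use p* = (1.02−0.82)/(1.39−0.82) = 0.3509 for the latter.
Payoff layer (t=3): V(3,0)=-32.1004, V(3,1)=15.4249, V(3,2)=95.9859, V(3,3)=232.5468
Node (2,0) S=83.3776: V=(p*·15.4249+(1−p*)·-32.1004)/1.02=-15.1224; Δ=(15.4249−-32.1004)/(115.8949−68.3696)=1.0000; B=V−Δ·S=-98.5000
Node (2,1) S=141.3352: V=(p*·95.9859+(1−p*)·15.4249)/1.02=42.8352; Δ=(95.9859−15.4249)/(196.4559−115.8949)=1.0000; B=V−Δ·S=-98.5000
Node (2,2) S=239.5804: V=(p*·232.5468+(1−p*)·95.9859)/1.02=141.0804; Δ=(232.5468−95.9859)/(333.0168−196.4559)=1.0000; B=V−Δ·S=-98.5000
Node (1,0) S=101.6800: V=(p*·42.8352+(1−p*)·-15.1224)/1.02=5.1114; Δ=(42.8352−-15.1224)/(141.3352−83.3776)=1.0000; B=V−Δ·S=-96.5686
Node (1,1) S=172.3600: V=(p*·141.0804+(1−p*)·42.8352)/1.02=75.7914; Δ=(141.0804−42.8352)/(239.5804−141.3352)=1.0000; B=V−Δ·S=-96.5686
Node (0,0) S=124.0000: V=(p*·75.7914+(1−p*)·5.1114)/1.02=29.3249; Δ=(75.7914−5.1114)/(172.3600−101.6800)=1.0000; B=V−Δ·S=-94.6751
Each (Δ,B) replicates both successor values, so the strategy is self-financing and V0 is arbitrage-free.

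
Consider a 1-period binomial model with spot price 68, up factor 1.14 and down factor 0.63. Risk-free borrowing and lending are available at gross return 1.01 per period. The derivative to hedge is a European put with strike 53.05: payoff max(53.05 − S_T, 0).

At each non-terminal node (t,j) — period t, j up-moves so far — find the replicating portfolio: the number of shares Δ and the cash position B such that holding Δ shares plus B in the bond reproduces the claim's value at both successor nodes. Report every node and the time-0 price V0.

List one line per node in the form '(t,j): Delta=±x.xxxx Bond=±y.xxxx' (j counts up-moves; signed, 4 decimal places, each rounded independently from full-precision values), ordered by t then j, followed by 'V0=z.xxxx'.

(0,0): Delta=-0.2944 Bond=22.5964
V0=2.5768

No-arbitrage ⇒ martingale measure with p* = (R−d)/(u−d) = 0.7451.
Terminal values V(1,·): V(1,0)=10.2100, V(1,1)=0.0000
Node (0,0) S=68.0000: V=(p*·0.0000+(1−p*)·10.2100)/1.01=2.5768; Δ=(0.0000−10.2100)/(77.5200−42.8400)=-0.2944; B=V−Δ·S=22.5964
Each (Δ,B) replicates both successor values, so the strategy is self-financing and V0 is arbitrage-free.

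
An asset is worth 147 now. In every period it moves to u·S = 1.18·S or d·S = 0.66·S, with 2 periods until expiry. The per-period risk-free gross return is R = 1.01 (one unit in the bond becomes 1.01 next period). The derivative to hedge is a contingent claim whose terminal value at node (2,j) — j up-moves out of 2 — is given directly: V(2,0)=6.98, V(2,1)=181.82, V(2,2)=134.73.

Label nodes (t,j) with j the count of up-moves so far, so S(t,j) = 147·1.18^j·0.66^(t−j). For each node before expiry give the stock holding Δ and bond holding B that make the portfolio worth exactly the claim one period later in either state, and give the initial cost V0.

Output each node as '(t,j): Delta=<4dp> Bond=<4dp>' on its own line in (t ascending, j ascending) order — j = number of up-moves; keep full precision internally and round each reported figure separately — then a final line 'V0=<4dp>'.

(0,0): Delta=0.3298 Bond=90.5215
(1,0): Delta=3.4656 Bond=-212.8043
(1,1): Delta=-0.5221 Bond=239.1961
V0=139.0060

Since d<R<u, set p* = (R−d)/(u−d) = 0.6731; price each node as the discounted p*-expectation of its children.
At expiry t=2: V(2,0)=6.9800, V(2,1)=181.8200, V(2,2)=134.7300
Node (1,0) S=97.0200: V=(p*·181.8200+(1−p*)·6.9800)/1.01=123.4265; Δ=(181.8200−6.9800)/(114.4836−64.0332)=3.4656; B=V−Δ·S=-212.8043
Node (1,1) S=173.4600: V=(p*·134.7300+(1−p*)·181.8200)/1.01=148.6384; Δ=(134.7300−181.8200)/(204.6828−114.4836)=-0.5221; B=V−Δ·S=239.1961
Node (0,0) S=147.0000: V=(p*·148.6384+(1−p*)·123.4265)/1.01=139.0060; Δ=(148.6384−123.4265)/(173.4600−97.0200)=0.3298; B=V−Δ·S=90.5215
Each (Δ,B) replicates both successor values, so the strategy is self-financing and V0 is arbitrage-free.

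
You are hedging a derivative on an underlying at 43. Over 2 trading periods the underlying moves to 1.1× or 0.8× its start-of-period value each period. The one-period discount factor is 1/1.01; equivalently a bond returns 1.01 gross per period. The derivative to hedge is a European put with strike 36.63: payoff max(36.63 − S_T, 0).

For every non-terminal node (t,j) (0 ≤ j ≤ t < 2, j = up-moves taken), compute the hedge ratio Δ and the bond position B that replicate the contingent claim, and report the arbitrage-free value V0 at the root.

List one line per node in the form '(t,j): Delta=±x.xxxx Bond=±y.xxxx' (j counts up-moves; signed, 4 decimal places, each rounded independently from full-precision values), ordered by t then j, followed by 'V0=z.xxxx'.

No-arbitrage ⇒ martingale measure with p* = (R−d)/(u−d) = 0.7000.
At expiry t=2: V(2,0)=9.1100, V(2,1)=0.0000, V(2,2)=0.0000
(1,0): S=34.4000. Δ = (V_up−V_dn)/(S_up−S_dn) = (0.0000−9.1100)/(37.8400−27.5200) = -0.8828. V = [p*·0.0000 + (1−p*)·9.1100]/1.01 = 2.7059. B = V − Δ·S = 33.0726.
(1,1): S=47.3000. Δ = (V_up−V_dn)/(S_up−S_dn) = (0.0000−0.0000)/(52.0300−37.8400) = 0.0000. V = [p*·0.0000 + (1−p*)·0.0000]/1.01 = 0.0000. B = V − Δ·S = 0.0000.
(0,0): S=43.0000. Δ = (V_up−V_dn)/(S_up−S_dn) = (0.0000−2.7059)/(47.3000−34.4000) = -0.2098. V = [p*·0.0000 + (1−p*)·2.7059]/1.01 = 0.8037. B = V − Δ·S = 9.8235.
Check: Δ(0,0)·S0 + B(0,0) = 0.8037 = V0.

(0,0): Delta=-0.2098 Bond=9.8235
(1,0): Delta=-0.8828 Bond=33.0726
(1,1): Delta=0.0000 Bond=0.0000
V0=0.8037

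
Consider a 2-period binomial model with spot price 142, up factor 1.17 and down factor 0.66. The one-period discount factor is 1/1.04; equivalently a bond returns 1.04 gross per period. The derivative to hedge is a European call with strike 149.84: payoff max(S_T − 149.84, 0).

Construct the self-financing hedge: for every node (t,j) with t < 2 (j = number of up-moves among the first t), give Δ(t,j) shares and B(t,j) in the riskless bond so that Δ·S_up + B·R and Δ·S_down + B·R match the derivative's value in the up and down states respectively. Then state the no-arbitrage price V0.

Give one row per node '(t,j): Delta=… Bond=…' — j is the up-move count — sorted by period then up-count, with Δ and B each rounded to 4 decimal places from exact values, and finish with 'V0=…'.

(0,0): Delta=0.4407 Bond=-39.7107
(1,0): Delta=0.0000 Bond=0.0000
(1,1): Delta=0.5257 Bond=-55.4278
V0=22.8637

The replicating-portfolio and risk-neutral prices coincide; use p* = (1.04−0.66)/(1.17−0.66) = 0.7451 for the latter.
Terminal values V(2,·): V(2,0)=0.0000, V(2,1)=0.0000, V(2,2)=44.5438
(1,0): S=93.7200. Δ = (V_up−V_dn)/(S_up−S_dn) = (0.0000−0.0000)/(109.6524−61.8552) = 0.0000. V = [p*·0.0000 + (1−p*)·0.0000]/1.04 = 0.0000. B = V − Δ·S = 0.0000.
(1,1): S=166.1400. Δ = (V_up−V_dn)/(S_up−S_dn) = (44.5438−0.0000)/(194.3838−109.6524) = 0.5257. V = [p*·44.5438 + (1−p*)·0.0000]/1.04 = 31.9130. B = V − Δ·S = -55.4278.
(0,0): S=142.0000. Δ = (V_up−V_dn)/(S_up−S_dn) = (31.9130−0.0000)/(166.1400−93.7200) = 0.4407. V = [p*·31.9130 + (1−p*)·0.0000]/1.04 = 22.8637. B = V − Δ·S = -39.7107.
The time-0 hedge costs 22.8637, which is the no-arbitrage price.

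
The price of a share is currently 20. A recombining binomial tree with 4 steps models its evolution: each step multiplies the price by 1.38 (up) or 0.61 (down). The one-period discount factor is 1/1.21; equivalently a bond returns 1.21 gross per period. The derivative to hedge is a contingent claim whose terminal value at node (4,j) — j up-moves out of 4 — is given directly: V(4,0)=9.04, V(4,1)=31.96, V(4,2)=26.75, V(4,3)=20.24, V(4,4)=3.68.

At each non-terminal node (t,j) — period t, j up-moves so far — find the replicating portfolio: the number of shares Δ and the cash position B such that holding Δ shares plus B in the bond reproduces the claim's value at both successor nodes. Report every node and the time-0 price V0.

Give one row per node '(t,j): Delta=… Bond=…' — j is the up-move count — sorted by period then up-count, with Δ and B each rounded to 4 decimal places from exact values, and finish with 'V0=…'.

(0,0): Delta=-0.3959 Bond=15.2216
(1,0): Delta=-0.3365 Bond=17.6939
(1,1): Delta=-0.4033 Bond=18.6234
(2,0): Delta=0.1443 Bond=17.8315
(2,1): Delta=-0.3967 Bond=22.4234
(2,2): Delta=-0.4041 Bond=22.5657
(3,0): Delta=6.5570 Bond=-7.5350
(3,1): Delta=-0.6588 Bond=29.8243
(3,2): Delta=-0.3639 Bond=26.3696
(3,3): Delta=-0.4092 Bond=27.5694
V0=7.3042

No-arbitrage ⇒ martingale measure with p* = (R−d)/(u−d) = 0.7792.
Terminal payoffs: V(4,0)=9.0400, V(4,1)=31.9600, V(4,2)=26.7500, V(4,3)=20.2400, V(4,4)=3.6800
  t=3,j=0: stock 4.5396 → up 6.2647 (V=31.9600), down 2.7692 (V=9.0400). Price 22.2312; hedge Δ=6.5570, bond B=-7.5350.
  t=3,j=1: stock 10.2700 → up 14.1725 (V=26.7500), down 6.2647 (V=31.9600). Price 23.0581; hedge Δ=-0.6588, bond B=29.8243.
  t=3,j=2: stock 23.2337 → up 32.0625 (V=20.2400), down 14.1725 (V=26.7500). Price 17.9151; hedge Δ=-0.3639, bond B=26.3696.
  t=3,j=3: stock 52.5614 → up 72.5348 (V=3.6800), down 32.0625 (V=20.2400). Price 6.0629; hedge Δ=-0.4092, bond B=27.5694.
  t=2,j=0: stock 7.4420 → up 10.2700 (V=23.0581), down 4.5396 (V=22.2312). Price 18.9054; hedge Δ=0.1443, bond B=17.8315.
  t=2,j=1: stock 16.8360 → up 23.2337 (V=17.9151), down 10.2700 (V=23.0581). Price 15.7443; hedge Δ=-0.3967, bond B=22.4234.
  t=2,j=2: stock 38.0880 → up 52.5614 (V=6.0629), down 23.2337 (V=17.9151). Price 7.1732; hedge Δ=-0.4041, bond B=22.5657.
  t=1,j=0: stock 12.2000 → up 16.8360 (V=15.7443), down 7.4420 (V=18.9054). Price 13.5886; hedge Δ=-0.3365, bond B=17.6939.
  t=1,j=1: stock 27.6000 → up 38.0880 (V=7.1732), down 16.8360 (V=15.7443). Price 7.4922; hedge Δ=-0.4033, bond B=18.6234.
  t=0,j=0: stock 20.0000 → up 27.6000 (V=7.4922), down 12.2000 (V=13.5886). Price 7.3042; hedge Δ=-0.3959, bond B=15.2216.
Root portfolio cost Δ·20+B reproduces V0=7.3042.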